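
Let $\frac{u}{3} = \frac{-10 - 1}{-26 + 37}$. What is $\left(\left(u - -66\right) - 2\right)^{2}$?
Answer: $3721$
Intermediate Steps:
$u = -3$ ($u = 3 \frac{-10 - 1}{-26 + 37} = 3 \left(- \frac{11}{11}\right) = 3 \left(\left(-11\right) \frac{1}{11}\right) = 3 \left(-1\right) = -3$)
$\left(\left(u - -66\right) - 2\right)^{2} = \left(\left(-3 - -66\right) - 2\right)^{2} = \left(\left(-3 + 66\right) - 2\right)^{2} = \left(63 - 2\right)^{2} = 61^{2} = 3721$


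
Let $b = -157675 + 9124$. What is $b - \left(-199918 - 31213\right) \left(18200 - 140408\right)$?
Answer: $-28246205799$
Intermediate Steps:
$b = -148551$
$b - \left(-199918 - 31213\right) \left(18200 - 140408\right) = -148551 - \left(-199918 - 31213\right) \left(18200 - 140408\right) = -148551 - \left(-199918 + \left(-94607 + 63394\right)\right) \left(-122208\right) = -148551 - \left(-199918 - 31213\right) \left(-122208\right) = -148551 - \left(-231131\right) \left(-122208\right) = -148551 - 28246057248 = -28246205799$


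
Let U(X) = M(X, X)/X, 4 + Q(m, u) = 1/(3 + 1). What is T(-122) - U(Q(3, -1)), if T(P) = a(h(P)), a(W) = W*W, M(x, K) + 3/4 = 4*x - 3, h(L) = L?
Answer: 14879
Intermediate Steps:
Q(m, u) = -15/4 (Q(m, u) = -4 + 1/(3 + 1) = -4 + 1/4 = -4 + ¼ = -15/4)
M(x, K) = -15/4 + 4*x (M(x, K) = -¾ + (4*x - 3) = -¾ + (-3 + 4*x) = -15/4 + 4*x)
a(W) = W²
T(P) = P²
U(X) = (-15/4 + 4*X)/X
T(-122) - U(Q(3, -1)) = (-122)² - (4 - 15/(4*(-15/4))) = 14884 - (4 - 15/4*(-4/15)) = 14884 - (4 + 1) = 14884 - 1*5 = 14884 - 5 = 14879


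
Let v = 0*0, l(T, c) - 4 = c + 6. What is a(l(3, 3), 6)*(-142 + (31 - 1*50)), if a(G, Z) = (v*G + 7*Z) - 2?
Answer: -6440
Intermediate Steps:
l(T, c) = 10 + c (l(T, c) = 4 + (c + 6) = 4 + (6 + c) = 10 + c)
v = 0
a(G, Z) = -2 + 7*Z (a(G, Z) = (0*G + 7*Z) - 2 = (0 + 7*Z) - 2 = 7*Z - 2 = -2 + 7*Z)
a(l(3, 3), 6)*(-142 + (31 - 1*50)) = (-2 + 7*6)*(-142 + (31 - 1*50)) = (-2 + 42)*(-142 + (31 - 50)) = 40*(-142 - 19) = 40*(-161) = -6440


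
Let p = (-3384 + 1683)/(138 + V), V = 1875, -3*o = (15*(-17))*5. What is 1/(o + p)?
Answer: 671/284608 ≈ 0.0023576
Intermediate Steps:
o = 425 (o = -15*(-17)*5/3 = -(-85)*5 = -⅓*(-1275) = 425)
p = -567/671 (p = (-3384 + 1683)/(138 + 1875) = -1701/2013 = -1701*1/2013 = -567/671 ≈ -0.84501)
1/(o + p) = 1/(425 - 567/671) = 1/(284608/671) = 671/284608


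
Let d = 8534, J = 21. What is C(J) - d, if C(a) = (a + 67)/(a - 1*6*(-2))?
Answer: -25594/3 ≈ -8531.3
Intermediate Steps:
C(a) = (67 + a)/(12 + a) (C(a) = (67 + a)/(a - 6*(-2)) = (67 + a)/(a + 12) = (67 + a)/(12 + a))
C(J) - d = (67 + 21)/(12 + 21) - 1*8534 = 88/33 - 8534 = (1/33)*88 - 8534 = 8/3 - 8534 = -25594/3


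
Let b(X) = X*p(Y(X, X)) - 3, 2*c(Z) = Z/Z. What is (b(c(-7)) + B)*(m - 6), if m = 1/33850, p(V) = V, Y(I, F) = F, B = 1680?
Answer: -1362591191/135400 ≈ -10063.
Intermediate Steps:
c(Z) = ½ (c(Z) = (Z/Z)/2 = (½)*1 = ½)
b(X) = -3 + X² (b(X) = X*X - 3 = X² - 3 = -3 + X²)
m = 1/33850 ≈ 2.9542e-5
(b(c(-7)) + B)*(m - 6) = ((-3 + (½)²) + 1680)*(1/33850 - 6) = ((-3 + ¼) + 1680)*(-203099/33850) = (-11/4 + 1680)*(-203099/33850) = (6709/4)*(-203099/33850) = -1362591191/135400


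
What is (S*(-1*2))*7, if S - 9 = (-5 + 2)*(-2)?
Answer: -210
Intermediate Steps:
S = 15 (S = 9 + (-5 + 2)*(-2) = 9 - 3*(-2) = 9 + 6 = 15)
(S*(-1*2))*7 = (15*(-1*2))*7 = (15*(-2))*7 = -30*7 = -210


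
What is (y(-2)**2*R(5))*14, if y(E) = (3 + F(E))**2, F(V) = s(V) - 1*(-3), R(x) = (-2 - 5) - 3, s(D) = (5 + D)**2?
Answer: -7087500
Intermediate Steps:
R(x) = -10 (R(x) = -7 - 3 = -10)
F(V) = 3 + (5 + V)**2 (F(V) = (5 + V)**2 - 1*(-3) = (5 + V)**2 + 3 = 3 + (5 + V)**2)
y(E) = (6 + (5 + E)**2)**2 (y(E) = (3 + (3 + (5 + E)**2))**2 = (6 + (5 + E)**2)**2)
(y(-2)**2*R(5))*14 = (((6 + (5 - 2)**2)**2)**2*(-10))*14 = (((6 + 3**2)**2)**2*(-10))*14 = (((6 + 9)**2)**2*(-10))*14 = ((15**2)**2*(-10))*14 = (225**2*(-10))*14 = (50625*(-10))*14 = -506250*14 = -7087500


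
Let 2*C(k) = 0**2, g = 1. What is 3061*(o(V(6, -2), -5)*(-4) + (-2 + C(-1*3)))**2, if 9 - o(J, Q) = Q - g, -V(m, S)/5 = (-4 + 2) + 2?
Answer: 11766484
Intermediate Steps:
V(m, S) = 0 (V(m, S) = -5*((-4 + 2) + 2) = -5*(-2 + 2) = -5*0 = 0)
o(J, Q) = 10 - Q (o(J, Q) = 9 - (Q - 1*1) = 9 - (Q - 1) = 9 - (-1 + Q) = 9 + (1 - Q) = 10 - Q)
C(k) = 0 (C(k) = (1/2)*0**2 = (1/2)*0 = 0)
3061*(o(V(6, -2), -5)*(-4) + (-2 + C(-1*3)))**2 = 3061*((10 - 1*(-5))*(-4) + (-2 + 0))**2 = 3061*((10 + 5)*(-4) - 2)**2 = 3061*(15*(-4) - 2)**2 = 3061*(-60 - 2)**2 = 3061*(-62)**2 = 3061*3844 = 11766484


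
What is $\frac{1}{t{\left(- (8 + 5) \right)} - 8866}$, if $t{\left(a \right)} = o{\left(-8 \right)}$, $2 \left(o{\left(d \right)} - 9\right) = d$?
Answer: $- \frac{1}{8861} \approx -0.00011285$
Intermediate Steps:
$o{\left(d \right)} = 9 + \frac{d}{2}$
$t{\left(a \right)} = 5$ ($t{\left(a \right)} = 9 + \frac{1}{2} \left(-8\right) = 9 - 4 = 5$)
$\frac{1}{t{\left(- (8 + 5) \right)} - 8866} = \frac{1}{5 - 8866} = \frac{1}{-8861} = - \frac{1}{8861}$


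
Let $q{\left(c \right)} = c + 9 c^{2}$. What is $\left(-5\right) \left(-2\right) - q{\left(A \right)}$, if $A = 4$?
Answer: $-138$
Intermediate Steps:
$\left(-5\right) \left(-2\right) - q{\left(A \right)} = \left(-5\right) \left(-2\right) - 4 \left(1 + 9 \cdot 4\right) = 10 - 4 \left(1 + 36\right) = 10 - 4 \cdot 37 = 10 - 148 = -138$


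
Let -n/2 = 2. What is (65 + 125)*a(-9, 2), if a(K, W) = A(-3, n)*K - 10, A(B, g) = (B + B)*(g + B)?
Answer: -73720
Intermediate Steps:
n = -4 (n = -2*2 = -4)
A(B, g) = 2*B*(B + g) (A(B, g) = (2*B)*(B + g) = 2*B*(B + g))
a(K, W) = -10 + 42*K (a(K, W) = (2*(-3)*(-3 - 4))*K - 10 = (2*(-3)*(-7))*K - 10 = 42*K - 10 = -10 + 42*K)
(65 + 125)*a(-9, 2) = (65 + 125)*(-10 + 42*(-9)) = 190*(-10 - 378) = 190*(-388) = -73720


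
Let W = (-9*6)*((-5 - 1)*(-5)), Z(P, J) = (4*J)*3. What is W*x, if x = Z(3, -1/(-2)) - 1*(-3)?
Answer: -14580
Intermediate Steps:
Z(P, J) = 12*J
x = 9 (x = 12*(-1/(-2)) - 1*(-3) = 12*(-1*(-½)) + 3 = 12*(½) + 3 = 6 + 3 = 9)
W = -1620 (W = -(-324)*(-5) = -54*30 = -1620)
W*x = -1620*9 = -14580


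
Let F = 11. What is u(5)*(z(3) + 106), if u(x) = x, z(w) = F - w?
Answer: 570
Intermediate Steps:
z(w) = 11 - w
u(5)*(z(3) + 106) = 5*((11 - 1*3) + 106) = 5*((11 - 3) + 106) = 5*(8 + 106) = 5*114 = 570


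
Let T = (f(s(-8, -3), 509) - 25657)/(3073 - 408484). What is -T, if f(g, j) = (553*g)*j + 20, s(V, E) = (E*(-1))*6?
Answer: 5040949/405411 ≈ 12.434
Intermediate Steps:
s(V, E) = -6*E (s(V, E) = -E*6 = -6*E)
f(g, j) = 20 + 553*g*j (f(g, j) = 553*g*j + 20 = 20 + 553*g*j)
T = -5040949/405411 (T = ((20 + 553*(-6*(-3))*509) - 25657)/(3073 - 408484) = ((20 + 553*18*509) - 25657)/(-405411) = ((20 + 5066586) - 25657)*(-1/405411) = (5066606 - 25657)*(-1/405411) = 5040949*(-1/405411) = -5040949/405411 ≈ -12.434)
-T = -1*(-5040949/405411) = 5040949/405411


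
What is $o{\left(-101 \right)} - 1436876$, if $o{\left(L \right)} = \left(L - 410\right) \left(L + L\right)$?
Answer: $-1333654$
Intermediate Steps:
$o{\left(L \right)} = 2 L \left(-410 + L\right)$ ($o{\left(L \right)} = \left(-410 + L\right) 2 L = 2 L \left(-410 + L\right)$)
$o{\left(-101 \right)} - 1436876 = 2 \left(-101\right) \left(-410 - 101\right) - 1436876 = 2 \left(-101\right) \left(-511\right) - 1436876 = 103222 - 1436876 = -1333654$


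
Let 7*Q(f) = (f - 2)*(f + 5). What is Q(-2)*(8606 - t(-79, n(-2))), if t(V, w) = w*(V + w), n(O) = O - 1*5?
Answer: -96048/7 ≈ -13721.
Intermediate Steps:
n(O) = -5 + O (n(O) = O - 5 = -5 + O)
Q(f) = (-2 + f)*(5 + f)/7 (Q(f) = ((f - 2)*(f + 5))/7 = ((-2 + f)*(5 + f))/7 = (-2 + f)*(5 + f)/7)
Q(-2)*(8606 - t(-79, n(-2))) = (-10/7 + (⅐)*(-2)² + (3/7)*(-2))*(8606 - (-5 - 2)*(-79 + (-5 - 2))) = (-10/7 + (⅐)*4 - 6/7)*(8606 - (-7)*(-79 - 7)) = (-10/7 + 4/7 - 6/7)*(8606 - (-7)*(-86)) = -12*(8606 - 1*602)/7 = -12*(8606 - 602)/7 = -12/7*8004 = -96048/7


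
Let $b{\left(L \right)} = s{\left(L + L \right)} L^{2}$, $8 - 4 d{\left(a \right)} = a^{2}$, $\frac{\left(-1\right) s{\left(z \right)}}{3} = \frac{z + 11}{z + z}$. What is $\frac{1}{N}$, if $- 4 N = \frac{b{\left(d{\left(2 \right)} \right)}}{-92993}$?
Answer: $- \frac{1487888}{39} \approx -38151.0$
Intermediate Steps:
$s{\left(z \right)} = - \frac{3 \left(11 + z\right)}{2 z}$ ($s{\left(z \right)} = - 3 \frac{z + 11}{z + z} = - 3 \frac{11 + z}{2 z} = - \frac{3 \left(11 + z\right)}{2 z}$)
$d{\left(a \right)} = 2 - \frac{a^{2}}{4}$
$b{\left(L \right)} = \frac{3 L \left(-11 - 2 L\right)}{4}$ ($b{\left(L \right)} = \frac{3 \left(-11 - \left(L + L\right)\right)}{2 \left(L + L\right)} L^{2} = \frac{3 \left(-11 - 2 L\right)}{2 \cdot 2 L} L^{2} = \frac{3 \frac{1}{2 L} \left(-11 - 2 L\right)}{2} L^{2} = \frac{3 \left(-11 - 2 L\right)}{4 L} L^{2} = \frac{3 L \left(-11 - 2 L\right)}{4}$)
$N = - \frac{39}{1487888}$ ($N = - \frac{- \frac{3 \left(2 - \frac{2^{2}}{4}\right) \left(11 + 2 \left(2 - \frac{2^{2}}{4}\right)\right)}{4} \frac{1}{-92993}}{4} = - \frac{- \frac{3 \left(2 - 1\right) \left(11 + 2 \left(2 - 1\right)\right)}{4} \left(- \frac{1}{92993}\right)}{4} = - \frac{\left(- \frac{3}{4}\right) 1 \left(11 + 2 \cdot 1\right) \left(- \frac{1}{92993}\right)}{4} = - \frac{\left(- \frac{3}{4}\right) 1 \left(11 + 2\right) \left(- \frac{1}{92993}\right)}{4} = - \frac{\left(- \frac{3}{4}\right) 1 \cdot 13 \left(- \frac{1}{92993}\right)}{4} = - \frac{\left(- \frac{39}{4}\right) \left(- \frac{1}{92993}\right)}{4} = \left(- \frac{1}{4}\right) \frac{39}{371972} = - \frac{39}{1487888} \approx -2.6212 \cdot 10^{-5}$)
$\frac{1}{N} = \frac{1}{- \frac{39}{1487888}} = - \frac{1487888}{39}$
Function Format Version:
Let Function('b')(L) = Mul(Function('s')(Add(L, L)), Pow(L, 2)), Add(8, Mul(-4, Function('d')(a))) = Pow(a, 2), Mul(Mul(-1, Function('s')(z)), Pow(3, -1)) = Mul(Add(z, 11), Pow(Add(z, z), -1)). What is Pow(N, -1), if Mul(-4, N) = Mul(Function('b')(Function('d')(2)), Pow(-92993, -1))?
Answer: Rational(-1487888, 39) ≈ -38151.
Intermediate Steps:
Function('s')(z) = Mul(Rational(-3, 2), Pow(z, -1), Add(11, z)) (Function('s')(z) = Mul(-3, Mul(Add(z, 11), Pow(Add(z, z), -1))) = Mul(-3, Mul(Add(11, z), Pow(Mul(2, z), -1))) = Mul(-3, Mul(Add(11, z), Mul(Rational(1, 2), Pow(z, -1)))) = Mul(-3, Mul(Rational(1, 2), Pow(z, -1), Add(11, z))) = Mul(Rational(-3, 2), Pow(z, -1), Add(11, z)))
Function('d')(a) = Add(2, Mul(Rational(-1, 4), Pow(a, 2)))
Function('b')(L) = Mul(Rational(3, 4), L, Add(-11, Mul(-2, L))) (Function('b')(L) = Mul(Mul(Rational(3, 2), Pow(Add(L, L), -1), Add(-11, Mul(-1, Add(L, L)))), Pow(L, 2)) = Mul(Mul(Rational(3, 2), Pow(Mul(2, L), -1), Add(-11, Mul(-1, Mul(2, L)))), Pow(L, 2)) = Mul(Mul(Rational(3, 2), Mul(Rational(1, 2), Pow(L, -1)), Add(-11, Mul(-2, L))), Pow(L, 2)) = Mul(Mul(Rational(3, 4), Pow(L, -1), Add(-11, Mul(-2, L))), Pow(L, 2)) = Mul(Rational(3, 4), L, Add(-11, Mul(-2, L))))
N = Rational(-39, 1487888) (N = Mul(Rational(-1, 4), Mul(Mul(Rational(-3, 4), Add(2, Mul(Rational(-1, 4), Pow(2, 2))), Add(11, Mul(2, Add(2, Mul(Rational(-1, 4), Pow(2, 2)))))), Pow(-92993, -1))) = Mul(Rational(-1, 4), Mul(Mul(Rational(-3, 4), Add(2, Mul(Rational(-1, 4), 4)), Add(11, Mul(2, Add(2, Mul(Rational(-1, 4), 4))))), Rational(-1, 92993))) = Mul(Rational(-1, 4), Mul(Mul(Rational(-3, 4), Add(2, -1), Add(11, Mul(2, Add(2, -1)))), Rational(-1, 92993))) = Mul(Rational(-1, 4), Mul(Mul(Rational(-3, 4), 1, Add(11, Mul(2, 1))), Rational(-1, 92993))) = Mul(Rational(-1, 4), Mul(Mul(Rational(-3, 4), 1, Add(11, 2)), Rational(-1, 92993))) = Mul(Rational(-1, 4), Mul(Mul(Rational(-3, 4), 1, 13), Rational(-1, 92993))) = Mul(Rational(-1, 4), Mul(Rational(-39, 4), Rational(-1, 92993))) = Mul(Rational(-1, 4), Rational(39, 371972)) = Rational(-39, 1487888) ≈ -2.6212e-5)
Pow(N, -1) = Pow(Rational(-39, 1487888), -1) = Rational(-1487888, 39)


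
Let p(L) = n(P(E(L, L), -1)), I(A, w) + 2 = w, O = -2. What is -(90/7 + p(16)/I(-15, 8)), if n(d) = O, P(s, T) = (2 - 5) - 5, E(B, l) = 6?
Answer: -263/21 ≈ -12.524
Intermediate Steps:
P(s, T) = -8 (P(s, T) = -3 - 5 = -8)
I(A, w) = -2 + w
n(d) = -2
p(L) = -2
-(90/7 + p(16)/I(-15, 8)) = -(90/7 - 2/(-2 + 8)) = -(90*(⅐) - 2/6) = -(90/7 - 2*⅙) = -(90/7 - ⅓) = -1*263/21 = -263/21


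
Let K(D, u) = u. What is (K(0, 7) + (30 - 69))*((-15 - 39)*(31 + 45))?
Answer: 131328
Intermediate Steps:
(K(0, 7) + (30 - 69))*((-15 - 39)*(31 + 45)) = (7 + (30 - 69))*((-15 - 39)*(31 + 45)) = (7 - 39)*(-54*76) = -32*(-4104) = 131328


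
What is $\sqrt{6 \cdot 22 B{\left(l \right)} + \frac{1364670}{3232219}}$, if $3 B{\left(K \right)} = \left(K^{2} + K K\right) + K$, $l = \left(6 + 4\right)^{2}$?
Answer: $\frac{\sqrt{9239543169719411130}}{3232219} \approx 940.43$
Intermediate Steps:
$l = 100$ ($l = 10^{2} = 100$)
$B{\left(K \right)} = \frac{K}{3} + \frac{2 K^{2}}{3}$ ($B{\left(K \right)} = \frac{\left(K^{2} + K K\right) + K}{3} = \frac{\left(K^{2} + K^{2}\right) + K}{3} = \frac{2 K^{2} + K}{3} = \frac{K + 2 K^{2}}{3} = \frac{K}{3} + \frac{2 K^{2}}{3}$)
$\sqrt{6 \cdot 22 B{\left(l \right)} + \frac{1364670}{3232219}} = \sqrt{6 \cdot 22 \cdot \frac{1}{3} \cdot 100 \left(1 + 2 \cdot 100\right) + \frac{1364670}{3232219}} = \sqrt{132 \cdot \frac{1}{3} \cdot 100 \left(1 + 200\right) + 1364670 \cdot \frac{1}{3232219}} = \sqrt{132 \cdot \frac{1}{3} \cdot 100 \cdot 201 + \frac{1364670}{3232219}} = \sqrt{132 \cdot 6700 + \frac{1364670}{3232219}} = \sqrt{884400 + \frac{1364670}{3232219}} = \sqrt{\frac{2858575848270}{3232219}} = \frac{\sqrt{9239543169719411130}}{3232219}$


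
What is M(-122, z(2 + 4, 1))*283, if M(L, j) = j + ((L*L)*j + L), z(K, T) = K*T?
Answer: 25240204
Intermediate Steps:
M(L, j) = L + j + j*L² (M(L, j) = j + (L²*j + L) = j + (j*L² + L) = j + (L + j*L²) = L + j + j*L²)
M(-122, z(2 + 4, 1))*283 = (-122 + (2 + 4)*1 + ((2 + 4)*1)*(-122)²)*283 = (-122 + 6*1 + (6*1)*14884)*283 = (-122 + 6 + 6*14884)*283 = (-122 + 6 + 89304)*283 = 89188*283 = 25240204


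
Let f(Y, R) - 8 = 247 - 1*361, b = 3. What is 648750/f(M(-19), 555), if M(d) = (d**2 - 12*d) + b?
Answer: -324375/53 ≈ -6120.3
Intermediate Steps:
M(d) = 3 + d**2 - 12*d (M(d) = (d**2 - 12*d) + 3 = 3 + d**2 - 12*d)
f(Y, R) = -106 (f(Y, R) = 8 + (247 - 1*361) = 8 + (247 - 361) = 8 - 114 = -106)
648750/f(M(-19), 555) = 648750/(-106) = 648750*(-1/106) = -324375/53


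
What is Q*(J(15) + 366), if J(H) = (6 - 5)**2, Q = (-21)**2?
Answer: 161847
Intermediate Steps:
Q = 441
J(H) = 1 (J(H) = 1**2 = 1)
Q*(J(15) + 366) = 441*(1 + 366) = 441*367 = 161847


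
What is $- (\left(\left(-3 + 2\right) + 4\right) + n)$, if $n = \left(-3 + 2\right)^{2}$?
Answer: $-4$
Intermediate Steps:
$n = 1$ ($n = \left(-1\right)^{2} = 1$)
$- (\left(\left(-3 + 2\right) + 4\right) + n) = - (\left(\left(-3 + 2\right) + 4\right) + 1) = - (\left(-1 + 4\right) + 1) = - (3 + 1) = \left(-1\right) 4 = -4$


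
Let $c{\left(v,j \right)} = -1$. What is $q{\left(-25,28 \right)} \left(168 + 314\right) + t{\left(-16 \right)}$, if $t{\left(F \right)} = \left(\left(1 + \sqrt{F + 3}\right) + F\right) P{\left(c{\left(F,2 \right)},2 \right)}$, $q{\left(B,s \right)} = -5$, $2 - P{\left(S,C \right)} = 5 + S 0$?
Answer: $-2365 - 3 i \sqrt{13} \approx -2365.0 - 10.817 i$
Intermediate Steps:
$P{\left(S,C \right)} = -3$ ($P{\left(S,C \right)} = 2 - \left(5 + S 0\right) = 2 - \left(5 + 0\right) = 2 - 5 = -3$)
$t{\left(F \right)} = -3 - 3 F - 3 \sqrt{3 + F}$ ($t{\left(F \right)} = \left(\left(1 + \sqrt{F + 3}\right) + F\right) \left(-3\right) = \left(\left(1 + \sqrt{3 + F}\right) + F\right) \left(-3\right) = \left(1 + F + \sqrt{3 + F}\right) \left(-3\right) = -3 - 3 F - 3 \sqrt{3 + F}$)
$q{\left(-25,28 \right)} \left(168 + 314\right) + t{\left(-16 \right)} = - 5 \left(168 + 314\right) - \left(-45 + 3 \sqrt{3 - 16}\right) = \left(-5\right) 482 - \left(-45 + 3 i \sqrt{13}\right) = -2410 - \left(-45 + 3 i \sqrt{13}\right) = -2410 + \left(45 - 3 i \sqrt{13}\right) = -2365 - 3 i \sqrt{13}$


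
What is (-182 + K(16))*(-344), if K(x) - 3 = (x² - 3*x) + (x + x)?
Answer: -20984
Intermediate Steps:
K(x) = 3 + x² - x (K(x) = 3 + ((x² - 3*x) + (x + x)) = 3 + ((x² - 3*x) + 2*x) = 3 + (x² - x) = 3 + x² - x)
(-182 + K(16))*(-344) = (-182 + (3 + 16² - 1*16))*(-344) = (-182 + (3 + 256 - 16))*(-344) = (-182 + 243)*(-344) = 61*(-344) = -20984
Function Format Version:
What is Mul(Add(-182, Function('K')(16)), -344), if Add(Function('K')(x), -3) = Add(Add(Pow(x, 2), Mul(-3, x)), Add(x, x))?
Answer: -20984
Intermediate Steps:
Function('K')(x) = Add(3, Pow(x, 2), Mul(-1, x)) (Function('K')(x) = Add(3, Add(Add(Pow(x, 2), Mul(-3, x)), Add(x, x))) = Add(3, Add(Add(Pow(x, 2), Mul(-3, x)), Mul(2, x))) = Add(3, Add(Pow(x, 2), Mul(-1, x))) = Add(3, Pow(x, 2), Mul(-1, x)))
Mul(Add(-182, Function('K')(16)), -344) = Mul(Add(-182, Add(3, Pow(16, 2), Mul(-1, 16))), -344) = Mul(Add(-182, Add(3, 256, -16)), -344) = Mul(Add(-182, 243), -344) = Mul(61, -344) = -20984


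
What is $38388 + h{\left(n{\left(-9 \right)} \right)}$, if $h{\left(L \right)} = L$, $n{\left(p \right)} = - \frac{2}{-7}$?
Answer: $\frac{268718}{7} \approx 38388.0$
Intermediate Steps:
$n{\left(p \right)} = \frac{2}{7}$ ($n{\left(p \right)} = \left(-2\right) \left(- \frac{1}{7}\right) = \frac{2}{7}$)
$38388 + h{\left(n{\left(-9 \right)} \right)} = 38388 + \frac{2}{7} = \frac{268718}{7}$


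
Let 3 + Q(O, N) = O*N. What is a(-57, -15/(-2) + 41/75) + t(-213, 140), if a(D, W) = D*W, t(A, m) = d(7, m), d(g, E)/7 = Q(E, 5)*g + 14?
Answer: 1689617/50 ≈ 33792.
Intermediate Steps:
Q(O, N) = -3 + N*O (Q(O, N) = -3 + O*N = -3 + N*O)
d(g, E) = 98 + 7*g*(-3 + 5*E) (d(g, E) = 7*((-3 + 5*E)*g + 14) = 7*(g*(-3 + 5*E) + 14) = 7*(14 + g*(-3 + 5*E)) = 98 + 7*g*(-3 + 5*E))
t(A, m) = -49 + 245*m (t(A, m) = 98 + 7*7*(-3 + 5*m) = 98 + (-147 + 245*m) = -49 + 245*m)
a(-57, -15/(-2) + 41/75) + t(-213, 140) = -57*(-15/(-2) + 41/75) + (-49 + 245*140) = -57*(-15*(-½) + 41*(1/75)) + (-49 + 34300) = -57*(15/2 + 41/75) + 34251 = -57*1207/150 + 34251 = -22933/50 + 34251 = 1689617/50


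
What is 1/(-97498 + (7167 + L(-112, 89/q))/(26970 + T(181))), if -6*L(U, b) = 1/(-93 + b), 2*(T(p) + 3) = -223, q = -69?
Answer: -349443766/34069975040441 ≈ -1.0257e-5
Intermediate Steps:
T(p) = -229/2 (T(p) = -3 + (1/2)*(-223) = -3 - 223/2 = -229/2)
L(U, b) = -1/(6*(-93 + b))
1/(-97498 + (7167 + L(-112, 89/q))/(26970 + T(181))) = 1/(-97498 + (7167 - 1/(-558 + 6*(89/(-69))))/(26970 - 229/2)) = 1/(-97498 + (7167 - 1/(-558 + 6*(89*(-1/69))))/(53711/2)) = 1/(-97498 + (7167 - 1/(-558 + 6*(-89/69)))*(2/53711)) = 1/(-97498 + (7167 - 1/(-558 - 178/23))*(2/53711)) = 1/(-97498 + (7167 - 1/(-13012/23))*(2/53711)) = 1/(-97498 + (7167 - 1*(-23/13012))*(2/53711)) = 1/(-97498 + (7167 + 23/13012)*(2/53711)) = 1/(-97498 + (93257027/13012)*(2/53711)) = 1/(-97498 + 93257027/349443766) = 1/(-34069975040441/349443766) = -349443766/34069975040441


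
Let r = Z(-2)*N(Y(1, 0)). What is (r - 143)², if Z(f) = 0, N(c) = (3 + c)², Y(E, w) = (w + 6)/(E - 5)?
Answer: 20449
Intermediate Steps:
Y(E, w) = (6 + w)/(-5 + E)
r = 0 (r = 0*(3 + (6 + 0)/(-5 + 1))² = 0*(3 + 6/(-4))² = 0*(3 - ¼*6)² = 0*(3 - 3/2)² = 0*(3/2)² = 0*(9/4) = 0)
(r - 143)² = (0 - 143)² = (-143)² = 20449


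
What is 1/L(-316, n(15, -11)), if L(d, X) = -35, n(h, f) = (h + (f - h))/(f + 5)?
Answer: -1/35 ≈ -0.028571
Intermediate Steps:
n(h, f) = f/(5 + f)
1/L(-316, n(15, -11)) = 1/(-35) = -1/35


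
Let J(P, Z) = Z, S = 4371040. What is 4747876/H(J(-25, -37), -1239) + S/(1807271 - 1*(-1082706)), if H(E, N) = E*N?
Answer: 1988804860796/18926459373 ≈ 105.08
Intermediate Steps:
4747876/H(J(-25, -37), -1239) + S/(1807271 - 1*(-1082706)) = 4747876/((-37*(-1239))) + 4371040/(1807271 - 1*(-1082706)) = 4747876/45843 + 4371040/(1807271 + 1082706) = 4747876*(1/45843) + 4371040/2889977 = 678268/6549 + 4371040*(1/2889977) = 678268/6549 + 4371040/2889977 = 1988804860796/18926459373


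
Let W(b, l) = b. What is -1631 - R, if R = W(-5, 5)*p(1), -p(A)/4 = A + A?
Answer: -1671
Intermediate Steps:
p(A) = -8*A (p(A) = -4*(A + A) = -8*A)
R = 40 (R = -(-40) = -5*(-8) = 40)
-1631 - R = -1631 - 1*40 = -1631 - 40 = -1671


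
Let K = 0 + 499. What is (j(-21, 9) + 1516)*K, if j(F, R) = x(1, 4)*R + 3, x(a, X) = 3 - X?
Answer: 753490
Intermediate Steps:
K = 499
j(F, R) = 3 - R (j(F, R) = (3 - 1*4)*R + 3 = (3 - 4)*R + 3 = -R + 3 = 3 - R)
(j(-21, 9) + 1516)*K = ((3 - 1*9) + 1516)*499 = ((3 - 9) + 1516)*499 = (-6 + 1516)*499 = 1510*499 = 753490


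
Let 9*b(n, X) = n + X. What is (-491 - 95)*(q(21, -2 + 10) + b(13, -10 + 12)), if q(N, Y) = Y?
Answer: -16994/3 ≈ -5664.7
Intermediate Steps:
b(n, X) = X/9 + n/9 (b(n, X) = (n + X)/9 = (X + n)/9 = X/9 + n/9)
(-491 - 95)*(q(21, -2 + 10) + b(13, -10 + 12)) = (-491 - 95)*((-2 + 10) + ((-10 + 12)/9 + (1/9)*13)) = -586*(8 + ((1/9)*2 + 13/9)) = -586*(8 + (2/9 + 13/9)) = -586*(8 + 5/3) = -586*29/3 = -16994/3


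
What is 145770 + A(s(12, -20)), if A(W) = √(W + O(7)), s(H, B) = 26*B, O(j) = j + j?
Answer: 145770 + I*√506 ≈ 1.4577e+5 + 22.494*I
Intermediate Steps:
O(j) = 2*j
A(W) = √(14 + W) (A(W) = √(W + 2*7) = √(W + 14) = √(14 + W))
145770 + A(s(12, -20)) = 145770 + √(14 + 26*(-20)) = 145770 + √(14 - 520) = 145770 + √(-506) = 145770 + I*√506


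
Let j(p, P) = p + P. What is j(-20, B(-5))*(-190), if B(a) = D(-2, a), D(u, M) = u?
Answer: 4180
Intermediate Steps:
B(a) = -2
j(p, P) = P + p
j(-20, B(-5))*(-190) = (-2 - 20)*(-190) = -22*(-190) = 4180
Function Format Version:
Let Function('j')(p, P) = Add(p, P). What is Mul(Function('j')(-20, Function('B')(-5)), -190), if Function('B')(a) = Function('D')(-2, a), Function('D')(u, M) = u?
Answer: 4180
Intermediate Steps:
Function('B')(a) = -2
Function('j')(p, P) = Add(P, p)
Mul(Function('j')(-20, Function('B')(-5)), -190) = Mul(Add(-2, -20), -190) = Mul(-22, -190) = 4180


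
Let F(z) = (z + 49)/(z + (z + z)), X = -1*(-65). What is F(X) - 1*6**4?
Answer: -84202/65 ≈ -1295.4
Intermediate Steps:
X = 65
F(z) = (49 + z)/(3*z) (F(z) = (49 + z)/(z + 2*z) = (49 + z)/((3*z)) = (49 + z)*(1/(3*z)) = (49 + z)/(3*z))
F(X) - 1*6**4 = (1/3)*(49 + 65)/65 - 1*6**4 = (1/3)*(1/65)*114 - 1*1296 = 38/65 - 1296 = -84202/65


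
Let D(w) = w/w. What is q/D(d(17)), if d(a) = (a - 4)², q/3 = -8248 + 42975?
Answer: 104181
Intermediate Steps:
q = 104181 (q = 3*(-8248 + 42975) = 3*34727 = 104181)
d(a) = (-4 + a)²
D(w) = 1
q/D(d(17)) = 104181/1 = 104181*1 = 104181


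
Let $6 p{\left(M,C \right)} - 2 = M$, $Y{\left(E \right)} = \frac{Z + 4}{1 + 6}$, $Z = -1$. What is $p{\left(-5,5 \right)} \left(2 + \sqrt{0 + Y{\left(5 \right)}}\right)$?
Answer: $-1 - \frac{\sqrt{21}}{14} \approx -1.3273$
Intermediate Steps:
$Y{\left(E \right)} = \frac{3}{7}$ ($Y{\left(E \right)} = \frac{-1 + 4}{1 + 6} = \frac{3}{7}$)
$p{\left(M,C \right)} = \frac{1}{3} + \frac{M}{6}$
$p{\left(-5,5 \right)} \left(2 + \sqrt{0 + Y{\left(5 \right)}}\right) = \left(\frac{1}{3} + \frac{1}{6} \left(-5\right)\right) \left(2 + \sqrt{0 + \frac{3}{7}}\right) = \left(\frac{1}{3} - \frac{5}{6}\right) \left(2 + \sqrt{\frac{3}{7}}\right) = - \frac{2 + \frac{\sqrt{21}}{7}}{2} = -1 - \frac{\sqrt{21}}{14}$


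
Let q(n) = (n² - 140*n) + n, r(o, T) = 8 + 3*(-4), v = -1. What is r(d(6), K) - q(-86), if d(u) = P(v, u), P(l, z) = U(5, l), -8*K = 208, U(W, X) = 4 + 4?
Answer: -19354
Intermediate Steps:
U(W, X) = 8
K = -26 (K = -⅛*208 = -26)
P(l, z) = 8
d(u) = 8
r(o, T) = -4 (r(o, T) = 8 - 12 = -4)
q(n) = n² - 139*n
r(d(6), K) - q(-86) = -4 - (-86)*(-139 - 86) = -4 - (-86)*(-225) = -4 - 1*19350 = -4 - 19350 = -19354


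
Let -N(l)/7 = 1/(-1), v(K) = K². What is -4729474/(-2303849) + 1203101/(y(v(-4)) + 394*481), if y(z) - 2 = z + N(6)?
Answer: 3668182808235/436669235611 ≈ 8.4004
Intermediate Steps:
N(l) = 7 (N(l) = -7/(-1) = -7*(-1) = 7)
y(z) = 9 + z (y(z) = 2 + (z + 7) = 2 + (7 + z) = 9 + z)
-4729474/(-2303849) + 1203101/(y(v(-4)) + 394*481) = -4729474/(-2303849) + 1203101/((9 + (-4)²) + 394*481) = -4729474*(-1/2303849) + 1203101/((9 + 16) + 189514) = 4729474/2303849 + 1203101/(25 + 189514) = 4729474/2303849 + 1203101/189539 = 3668182808235/436669235611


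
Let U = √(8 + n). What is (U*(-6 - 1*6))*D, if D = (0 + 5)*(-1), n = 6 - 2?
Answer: 120*√3 ≈ 207.85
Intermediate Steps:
n = 4
D = -5 (D = 5*(-1) = -5)
U = 2*√3 (U = √(8 + 4) = √12 = 2*√3 ≈ 3.4641)
(U*(-6 - 1*6))*D = ((2*√3)*(-6 - 1*6))*(-5) = ((2*√3)*(-6 - 6))*(-5) = ((2*√3)*(-12))*(-5) = -24*√3*(-5) = 120*√3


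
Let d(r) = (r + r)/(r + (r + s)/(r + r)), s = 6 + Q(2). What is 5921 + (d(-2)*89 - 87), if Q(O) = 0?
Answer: 17858/3 ≈ 5952.7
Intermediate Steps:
s = 6 (s = 6 + 0 = 6)
d(r) = 2*r/(r + (6 + r)/(2*r)) (d(r) = (r + r)/(r + (r + 6)/(r + r)) = (2*r)/(r + (6 + r)/((2*r))) = (2*r)/(r + (6 + r)*(1/(2*r))) = (2*r)/(r + (6 + r)/(2*r)) = 2*r/(r + (6 + r)/(2*r)))
5921 + (d(-2)*89 - 87) = 5921 + ((4*(-2)**2/(6 - 2 + 2*(-2)**2))*89 - 87) = 5921 + ((4*4/(6 - 2 + 2*4))*89 - 87) = 5921 + ((4*4/(6 - 2 + 8))*89 - 87) = 5921 + ((4*4/12)*89 - 87) = 5921 + ((4*4*(1/12))*89 - 87) = 5921 + ((4/3)*89 - 87) = 5921 + (356/3 - 87) = 5921 + 95/3 = 17858/3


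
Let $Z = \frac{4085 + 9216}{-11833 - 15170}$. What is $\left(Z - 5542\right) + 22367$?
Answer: $\frac{454312174}{27003} \approx 16825.0$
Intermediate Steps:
$Z = - \frac{13301}{27003}$ ($Z = \frac{13301}{-27003} = 13301 \left(- \frac{1}{27003}\right) = - \frac{13301}{27003} \approx -0.49257$)
$\left(Z - 5542\right) + 22367 = \left(- \frac{13301}{27003} - 5542\right) + 22367 = - \frac{149663927}{27003} + 22367 = \frac{454312174}{27003}$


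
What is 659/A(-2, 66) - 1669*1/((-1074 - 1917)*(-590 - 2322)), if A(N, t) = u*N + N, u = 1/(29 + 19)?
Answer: -19679164579/60968544 ≈ -322.78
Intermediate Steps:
u = 1/48 ≈ 0.020833
A(N, t) = 49*N/48 (A(N, t) = N/48 + N = 49*N/48)
659/A(-2, 66) - 1669*1/((-1074 - 1917)*(-590 - 2322)) = 659/(((49/48)*(-2))) - 1669*1/((-1074 - 1917)*(-590 - 2322)) = 659/(-49/24) - 1669/((-2912*(-2991))) = 659*(-24/49) - 1669/8709792 = -15816/49 - 1669*1/8709792 = -15816/49 - 1669/8709792 = -19679164579/60968544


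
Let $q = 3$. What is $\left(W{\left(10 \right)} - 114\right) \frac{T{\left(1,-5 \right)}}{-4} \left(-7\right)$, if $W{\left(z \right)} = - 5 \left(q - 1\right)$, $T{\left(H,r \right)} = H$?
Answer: $-217$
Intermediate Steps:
$W{\left(z \right)} = -10$ ($W{\left(z \right)} = - 5 \left(3 - 1\right) = \left(-5\right) 2 = -10$)
$\left(W{\left(10 \right)} - 114\right) \frac{T{\left(1,-5 \right)}}{-4} \left(-7\right) = \left(-10 - 114\right) 1 \frac{1}{-4} \left(-7\right) = - 124 \cdot 1 \left(- \frac{1}{4}\right) \left(-7\right) = - 124 \left(\left(- \frac{1}{4}\right) \left(-7\right)\right) = \left(-124\right) \frac{7}{4} = -217$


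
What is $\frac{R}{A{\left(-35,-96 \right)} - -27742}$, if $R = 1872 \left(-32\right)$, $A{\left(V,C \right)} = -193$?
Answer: $- \frac{6656}{3061} \approx -2.1745$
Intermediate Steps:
$R = -59904$
$\frac{R}{A{\left(-35,-96 \right)} - -27742} = - \frac{59904}{-193 - -27742} = - \frac{59904}{-193 + 27742} = - \frac{59904}{27549} = \left(-59904\right) \frac{1}{27549} = - \frac{6656}{3061}$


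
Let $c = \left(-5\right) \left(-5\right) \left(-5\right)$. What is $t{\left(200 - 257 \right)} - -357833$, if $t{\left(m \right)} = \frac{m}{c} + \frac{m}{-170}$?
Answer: $\frac{1520793613}{4250} \approx 3.5783 \cdot 10^{5}$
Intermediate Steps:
$c = -125$ ($c = 25 \left(-5\right) = -125$)
$t{\left(m \right)} = - \frac{59 m}{4250}$ ($t{\left(m \right)} = \frac{m}{-125} + \frac{m}{-170} = m \left(- \frac{1}{125}\right) + m \left(- \frac{1}{170}\right) = - \frac{m}{125} - \frac{m}{170} = - \frac{59 m}{4250}$)
$t{\left(200 - 257 \right)} - -357833 = - \frac{59 \left(200 - 257\right)}{4250} - -357833 = - \frac{59 \left(200 - 257\right)}{4250} + 357833 = \left(- \frac{59}{4250}\right) \left(-57\right) + 357833 = \frac{3363}{4250} + 357833 = \frac{1520793613}{4250}$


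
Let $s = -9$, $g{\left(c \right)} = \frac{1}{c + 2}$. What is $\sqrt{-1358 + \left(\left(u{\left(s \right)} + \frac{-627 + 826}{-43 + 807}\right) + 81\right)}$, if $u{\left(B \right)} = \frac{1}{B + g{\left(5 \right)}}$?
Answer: $\frac{i \sqrt{179056801133}}{11842} \approx 35.733 i$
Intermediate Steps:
$g{\left(c \right)} = \frac{1}{2 + c}$
$u{\left(B \right)} = \frac{1}{\frac{1}{7} + B}$ ($u{\left(B \right)} = \frac{1}{B + \frac{1}{2 + 5}} = \frac{1}{B + \frac{1}{7}} = \frac{1}{\frac{1}{7} + B}$)
$\sqrt{-1358 + \left(\left(u{\left(s \right)} + \frac{-627 + 826}{-43 + 807}\right) + 81\right)} = \sqrt{-1358 + \left(\left(\frac{7}{1 + 7 \left(-9\right)} + \frac{-627 + 826}{-43 + 807}\right) + 81\right)} = \sqrt{-1358 + \left(\left(\frac{7}{1 - 63} + \frac{199}{764}\right) + 81\right)} = \sqrt{-1358 + \left(\left(\frac{7}{-62} + 199 \cdot \frac{1}{764}\right) + 81\right)} = \sqrt{-1358 + \left(\left(7 \left(- \frac{1}{62}\right) + \frac{199}{764}\right) + 81\right)} = \sqrt{-1358 + \left(\left(- \frac{7}{62} + \frac{199}{764}\right) + 81\right)} = \sqrt{-1358 + \left(\frac{3495}{23684} + 81\right)} = \sqrt{-1358 + \frac{1921899}{23684}} = \sqrt{- \frac{30240973}{23684}} = \frac{i \sqrt{179056801133}}{11842}$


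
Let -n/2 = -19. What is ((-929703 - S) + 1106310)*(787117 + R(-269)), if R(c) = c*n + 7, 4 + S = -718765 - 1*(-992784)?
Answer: -75676470016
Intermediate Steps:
n = 38 (n = -2*(-19) = 38)
S = 274015 (S = -4 + (-718765 - 1*(-992784)) = -4 + (-718765 + 992784) = -4 + 274019 = 274015)
R(c) = 7 + 38*c (R(c) = c*38 + 7 = 38*c + 7 = 7 + 38*c)
((-929703 - S) + 1106310)*(787117 + R(-269)) = ((-929703 - 1*274015) + 1106310)*(787117 + (7 + 38*(-269))) = ((-929703 - 274015) + 1106310)*(787117 + (7 - 10222)) = (-1203718 + 1106310)*(787117 - 10215) = -97408*776902 = -75676470016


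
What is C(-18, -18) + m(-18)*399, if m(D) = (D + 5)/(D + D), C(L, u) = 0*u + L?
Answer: 1513/12 ≈ 126.08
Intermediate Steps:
C(L, u) = L (C(L, u) = 0 + L = L)
m(D) = (5 + D)/(2*D) (m(D) = (5 + D)/((2*D)) = (5 + D)*(1/(2*D)) = (5 + D)/(2*D))
C(-18, -18) + m(-18)*399 = -18 + ((½)*(5 - 18)/(-18))*399 = -18 + ((½)*(-1/18)*(-13))*399 = -18 + (13/36)*399 = -18 + 1729/12 = 1513/12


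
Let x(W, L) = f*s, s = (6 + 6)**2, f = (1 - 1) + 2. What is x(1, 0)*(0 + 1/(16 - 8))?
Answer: 36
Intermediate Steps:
f = 2 (f = 0 + 2 = 2)
s = 144 (s = 12**2 = 144)
x(W, L) = 288 (x(W, L) = 2*144 = 288)
x(1, 0)*(0 + 1/(16 - 8)) = 288*(0 + 1/(16 - 8)) = 288*(0 + 1/8) = 288*(1/8) = 36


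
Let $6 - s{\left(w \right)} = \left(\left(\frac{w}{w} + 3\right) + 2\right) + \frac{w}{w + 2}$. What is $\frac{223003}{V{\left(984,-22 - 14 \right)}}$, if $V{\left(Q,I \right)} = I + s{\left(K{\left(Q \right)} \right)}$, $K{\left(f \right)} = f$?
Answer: $- \frac{5786341}{960} \approx -6027.4$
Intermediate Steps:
$s{\left(w \right)} = - \frac{w}{2 + w}$ ($s{\left(w \right)} = 6 - \left(\left(\left(\frac{w}{w} + 3\right) + 2\right) + \frac{w}{w + 2}\right) = 6 - \left(\left(\left(1 + 3\right) + 2\right) + \frac{w}{2 + w}\right) = 6 - \left(\left(4 + 2\right) + \frac{w}{2 + w}\right) = 6 - \left(6 + \frac{w}{2 + w}\right) = - \frac{w}{2 + w}$)
$V{\left(Q,I \right)} = I - \frac{Q}{2 + Q}$
$\frac{223003}{V{\left(984,-22 - 14 \right)}} = \frac{223003}{\frac{1}{2 + 984} \left(\left(-1\right) 984 + \left(-22 - 14\right) \left(2 + 984\right)\right)} = \frac{223003}{\frac{1}{986} \left(-984 + \left(-22 - 14\right) 986\right)} = \frac{223003}{\frac{1}{986} \left(-984 - 35496\right)} = \frac{223003}{\frac{1}{986} \left(-36480\right)} = \frac{223003}{- \frac{18240}{493}} = 223003 \left(- \frac{493}{18240}\right) = - \frac{5786341}{960}$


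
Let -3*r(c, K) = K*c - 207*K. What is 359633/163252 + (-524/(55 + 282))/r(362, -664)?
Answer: 1559158590647/707779862260 ≈ 2.2029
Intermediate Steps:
r(c, K) = 69*K - K*c/3 (r(c, K) = -(K*c - 207*K)/3 = -(-207*K + K*c)/3 = 69*K - K*c/3)
359633/163252 + (-524/(55 + 282))/r(362, -664) = 359633/163252 + (-524/(55 + 282))/(((1/3)*(-664)*(207 - 1*362))) = 359633*(1/163252) + (-524/337)/(((1/3)*(-664)*(207 - 362))) = 359633/163252 + (-524*1/337)/(((1/3)*(-664)*(-155))) = 359633/163252 - 524/(337*102920/3) = 359633/163252 - 524/337*3/102920 = 359633/163252 - 393/8671010 = 1559158590647/707779862260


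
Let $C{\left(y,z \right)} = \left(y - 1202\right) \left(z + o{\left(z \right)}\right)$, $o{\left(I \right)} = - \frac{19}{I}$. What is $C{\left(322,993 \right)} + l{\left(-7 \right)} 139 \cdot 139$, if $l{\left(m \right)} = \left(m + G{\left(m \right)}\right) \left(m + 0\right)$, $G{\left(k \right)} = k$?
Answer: $\frac{1012497394}{993} \approx 1.0196 \cdot 10^{6}$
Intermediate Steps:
$C{\left(y,z \right)} = \left(-1202 + y\right) \left(z - \frac{19}{z}\right)$ ($C{\left(y,z \right)} = \left(y - 1202\right) \left(z - \frac{19}{z}\right) = \left(-1202 + y\right) \left(z - \frac{19}{z}\right)$)
$l{\left(m \right)} = 2 m^{2}$ ($l{\left(m \right)} = \left(m + m\right) \left(m + 0\right) = 2 m m = 2 m^{2}$)
$C{\left(322,993 \right)} + l{\left(-7 \right)} 139 \cdot 139 = \frac{22838 - 6118 + 993^{2} \left(-1202 + 322\right)}{993} + 2 \left(-7\right)^{2} \cdot 139 \cdot 139 = \frac{22838 - 6118 + 986049 \left(-880\right)}{993} + 2 \cdot 49 \cdot 139 \cdot 139 = \frac{22838 - 6118 - 867723120}{993} + 98 \cdot 139 \cdot 139 = \frac{1}{993} \left(-867706400\right) + 13622 \cdot 139 = - \frac{867706400}{993} + 1893458 = \frac{1012497394}{993}$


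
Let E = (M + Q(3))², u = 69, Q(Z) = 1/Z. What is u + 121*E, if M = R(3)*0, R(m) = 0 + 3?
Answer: 742/9 ≈ 82.444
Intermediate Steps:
R(m) = 3
Q(Z) = 1/Z
M = 0 (M = 3*0 = 0)
E = ⅑ (E = (0 + 1/3)² = (0 + ⅓)² = (⅓)² = ⅑ ≈ 0.11111)
u + 121*E = 69 + 121*(⅑) = 69 + 121/9 = 742/9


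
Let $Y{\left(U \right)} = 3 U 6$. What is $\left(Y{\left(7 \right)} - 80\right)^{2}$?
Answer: $2116$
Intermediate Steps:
$Y{\left(U \right)} = 18 U$
$\left(Y{\left(7 \right)} - 80\right)^{2} = \left(18 \cdot 7 - 80\right)^{2} = \left(126 - 80\right)^{2} = 46^{2} = 2116$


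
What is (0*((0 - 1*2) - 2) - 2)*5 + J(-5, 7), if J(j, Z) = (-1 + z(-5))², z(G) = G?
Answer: 26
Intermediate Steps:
J(j, Z) = 36 (J(j, Z) = (-1 - 5)² = (-6)² = 36)
(0*((0 - 1*2) - 2) - 2)*5 + J(-5, 7) = (0*((0 - 1*2) - 2) - 2)*5 + 36 = (0*((0 - 2) - 2) - 2)*5 + 36 = (0*(-2 - 2) - 2)*5 + 36 = (0*(-4) - 2)*5 + 36 = (0 - 2)*5 + 36 = -2*5 + 36 = -10 + 36 = 26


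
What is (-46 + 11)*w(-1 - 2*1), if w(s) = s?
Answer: 105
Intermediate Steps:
(-46 + 11)*w(-1 - 2*1) = (-46 + 11)*(-1 - 2*1) = -35*(-1 - 2) = -35*(-3) = 105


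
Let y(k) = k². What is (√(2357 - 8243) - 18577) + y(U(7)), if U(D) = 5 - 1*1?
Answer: -18561 + 3*I*√654 ≈ -18561.0 + 76.72*I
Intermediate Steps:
U(D) = 4 (U(D) = 5 - 1 = 4)
(√(2357 - 8243) - 18577) + y(U(7)) = (√(2357 - 8243) - 18577) + 4² = (√(-5886) - 18577) + 16 = (3*I*√654 - 18577) + 16 = (-18577 + 3*I*√654) + 16 = -18561 + 3*I*√654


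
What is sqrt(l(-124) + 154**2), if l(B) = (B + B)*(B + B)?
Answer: 2*sqrt(21305) ≈ 291.92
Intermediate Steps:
l(B) = 4*B**2 (l(B) = (2*B)*(2*B) = 4*B**2)
sqrt(l(-124) + 154**2) = sqrt(4*(-124)**2 + 154**2) = sqrt(4*15376 + 23716) = sqrt(61504 + 23716) = sqrt(85220) = 2*sqrt(21305)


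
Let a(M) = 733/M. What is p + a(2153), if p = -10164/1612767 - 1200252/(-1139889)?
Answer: 610022742526027/439780239582671 ≈ 1.3871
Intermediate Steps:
p = 213793442832/204263929207 (p = -10164*1/1612767 - 1200252*(-1/1139889) = -3388/537589 + 400084/379963 = 213793442832/204263929207 ≈ 1.0467)
p + a(2153) = 213793442832/204263929207 + 733/2153 = 610022742526027/439780239582671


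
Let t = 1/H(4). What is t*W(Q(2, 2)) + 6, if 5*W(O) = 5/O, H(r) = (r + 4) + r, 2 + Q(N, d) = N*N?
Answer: 145/24 ≈ 6.0417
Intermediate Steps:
Q(N, d) = -2 + N² (Q(N, d) = -2 + N*N = -2 + N²)
H(r) = 4 + 2*r (H(r) = (4 + r) + r = 4 + 2*r)
t = 1/12 (t = 1/(4 + 2*4) = 1/(4 + 8) = 1/12 ≈ 0.083333)
W(O) = 1/O (W(O) = (5/O)/5 = 1/O)
t*W(Q(2, 2)) + 6 = 1/(12*(-2 + 2²)) + 6 = 1/(12*(-2 + 4)) + 6 = (1/12)/2 + 6 = (1/12)*(½) + 6 = 1/24 + 6 = 145/24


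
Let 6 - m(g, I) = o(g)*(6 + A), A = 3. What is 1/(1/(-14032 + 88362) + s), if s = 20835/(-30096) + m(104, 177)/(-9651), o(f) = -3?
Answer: -399807987920/278142647111 ≈ -1.4374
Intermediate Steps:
m(g, I) = 33 (m(g, I) = 6 - (-3)*(6 + 3) = 6 - (-3)*9 = 6 - 1*(-27) = 6 + 27 = 33)
s = -7484139/10757648 (s = 20835/(-30096) + 33/(-9651) = 20835*(-1/30096) + 33*(-1/9651) = -2315/3344 - 11/3217 = -7484139/10757648 ≈ -0.69570)
1/(1/(-14032 + 88362) + s) = 1/(1/(-14032 + 88362) - 7484139/10757648) = 1/(1/74330 - 7484139/10757648) = 1/(-278142647111/399807987920) = -399807987920/278142647111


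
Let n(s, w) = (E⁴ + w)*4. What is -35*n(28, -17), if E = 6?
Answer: -179060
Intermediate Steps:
n(s, w) = 5184 + 4*w (n(s, w) = (6⁴ + w)*4 = (1296 + w)*4 = 5184 + 4*w)
-35*n(28, -17) = -35*(5184 + 4*(-17)) = -35*(5184 - 68) = -35*5116 = -179060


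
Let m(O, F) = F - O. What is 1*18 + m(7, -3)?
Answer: 8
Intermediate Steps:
1*18 + m(7, -3) = 1*18 + (-3 - 1*7) = 18 + (-3 - 7) = 18 - 10 = 8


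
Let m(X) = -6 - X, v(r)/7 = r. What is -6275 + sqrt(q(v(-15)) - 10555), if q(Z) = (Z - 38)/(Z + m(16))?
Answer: -6275 + I*sqrt(170223434)/127 ≈ -6275.0 + 102.73*I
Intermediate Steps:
v(r) = 7*r
q(Z) = (-38 + Z)/(-22 + Z) (q(Z) = (Z - 38)/(Z + (-6 - 1*16)) = (-38 + Z)/(Z + (-6 - 16)) = (-38 + Z)/(Z - 22) = (-38 + Z)/(-22 + Z))
-6275 + sqrt(q(v(-15)) - 10555) = -6275 + sqrt((-38 + 7*(-15))/(-22 + 7*(-15)) - 10555) = -6275 + sqrt((-38 - 105)/(-22 - 105) - 10555) = -6275 + sqrt(-143/(-127) - 10555) = -6275 + sqrt(-1/127*(-143) - 10555) = -6275 + sqrt(143/127 - 10555) = -6275 + sqrt(-1340342/127) = -6275 + I*sqrt(170223434)/127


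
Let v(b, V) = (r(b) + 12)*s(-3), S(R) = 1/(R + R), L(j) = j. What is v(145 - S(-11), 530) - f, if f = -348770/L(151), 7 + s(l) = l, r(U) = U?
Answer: 1227945/1661 ≈ 739.28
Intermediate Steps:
S(R) = 1/(2*R)
s(l) = -7 + l
f = -348770/151 ≈ -2309.7
v(b, V) = -120 - 10*b (v(b, V) = (b + 12)*(-7 - 3) = (12 + b)*(-10) = -120 - 10*b)
v(145 - S(-11), 530) - f = (-120 - 10*(145 - 1/(2*(-11)))) - 1*(-348770/151) = (-120 - 10*(145 - (-1)/(2*11))) + 348770/151 = (-120 - 10*(145 - 1*(-1/22))) + 348770/151 = (-120 - 10*(145 + 1/22)) + 348770/151 = (-120 - 10*3191/22) + 348770/151 = (-120 - 15955/11) + 348770/151 = -17275/11 + 348770/151 = 1227945/1661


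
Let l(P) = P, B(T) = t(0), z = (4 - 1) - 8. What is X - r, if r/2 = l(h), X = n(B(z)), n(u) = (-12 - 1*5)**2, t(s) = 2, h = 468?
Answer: -647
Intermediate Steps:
z = -5 (z = 3 - 8 = -5)
B(T) = 2
n(u) = 289 (n(u) = (-12 - 5)**2 = (-17)**2 = 289)
X = 289
r = 936 (r = 2*468 = 936)
X - r = 289 - 1*936 = 289 - 936 = -647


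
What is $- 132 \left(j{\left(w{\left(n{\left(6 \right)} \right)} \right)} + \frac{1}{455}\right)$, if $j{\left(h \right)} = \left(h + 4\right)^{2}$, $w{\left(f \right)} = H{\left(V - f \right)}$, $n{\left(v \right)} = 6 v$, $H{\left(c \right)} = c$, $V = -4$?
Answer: $- \frac{77837892}{455} \approx -1.7107 \cdot 10^{5}$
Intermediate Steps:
$w{\left(f \right)} = -4 - f$
$j{\left(h \right)} = \left(4 + h\right)^{2}$
$- 132 \left(j{\left(w{\left(n{\left(6 \right)} \right)} \right)} + \frac{1}{455}\right) = - 132 \left(\left(4 - \left(4 + 6 \cdot 6\right)\right)^{2} + \frac{1}{455}\right) = - 132 \left(\left(4 - 40\right)^{2} + \frac{1}{455}\right) = - 132 \left(\left(-36\right)^{2} + \frac{1}{455}\right) = - 132 \left(1296 + \frac{1}{455}\right) = \left(-132\right) \frac{589681}{455} = - \frac{77837892}{455}$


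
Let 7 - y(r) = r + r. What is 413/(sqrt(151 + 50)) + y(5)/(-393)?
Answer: 1/131 + 413*sqrt(201)/201 ≈ 29.138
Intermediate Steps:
y(r) = 7 - 2*r (y(r) = 7 - (r + r) = 7 - 2*r)
413/(sqrt(151 + 50)) + y(5)/(-393) = 413/(sqrt(151 + 50)) + (7 - 2*5)/(-393) = 413/(sqrt(201)) + (7 - 10)*(-1/393) = 413*(sqrt(201)/201) - 3*(-1/393) = 413*sqrt(201)/201 + 1/131 = 1/131 + 413*sqrt(201)/201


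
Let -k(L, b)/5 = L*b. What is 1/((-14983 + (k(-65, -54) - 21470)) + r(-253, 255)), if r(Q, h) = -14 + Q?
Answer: -1/54270 ≈ -1.8426e-5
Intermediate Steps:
k(L, b) = -5*L*b
1/((-14983 + (k(-65, -54) - 21470)) + r(-253, 255)) = 1/((-14983 + (-5*(-65)*(-54) - 21470)) + (-14 - 253)) = 1/((-14983 + (-17550 - 21470)) - 267) = 1/((-14983 - 39020) - 267) = 1/(-54003 - 267) = 1/(-54270) = -1/54270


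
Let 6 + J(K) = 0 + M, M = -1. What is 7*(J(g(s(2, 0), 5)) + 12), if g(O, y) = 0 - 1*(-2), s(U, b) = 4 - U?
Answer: 35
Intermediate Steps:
g(O, y) = 2 (g(O, y) = 0 + 2 = 2)
J(K) = -7 (J(K) = -6 + (0 - 1) = -6 - 1 = -7)
7*(J(g(s(2, 0), 5)) + 12) = 7*(-7 + 12) = 7*5 = 35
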